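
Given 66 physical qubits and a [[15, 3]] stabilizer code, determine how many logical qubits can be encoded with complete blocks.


Each code block uses 15 physical qubits for 3 logical qubit(s).
Number of complete blocks = floor(66 / 15) = 4
Logical qubits = 4 * 3
= 12

12


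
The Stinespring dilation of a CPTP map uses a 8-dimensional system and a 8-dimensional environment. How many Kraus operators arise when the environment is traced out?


Tracing out the environment in an orthonormal basis {|i>_E} gives Kraus operators K_i = <i|_E U |0>_E.
Number of Kraus operators = dim(H_env) = d_env
= 8

8


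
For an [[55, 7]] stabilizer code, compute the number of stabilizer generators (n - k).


For an [[n,k]] stabilizer code:
Number of stabilizer generators = n - k
= 55 - 7
= 48

48


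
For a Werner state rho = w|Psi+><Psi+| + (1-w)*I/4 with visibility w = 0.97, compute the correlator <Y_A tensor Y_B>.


|Psi+> = (|01> + |10>)/sqrt(2)
For the pure Bell state, <Y_A Y_B> = +1 (Bell-state Pauli correlator).
The maximally-mixed part I/4 has tr(I/4 * P tensor P) = 0 for any traceless Pauli P.
So <Y_A Y_B>_rho = w * (+1) + (1 - w) * 0
= 0.97 * (+1)
= 0.9700

0.9700


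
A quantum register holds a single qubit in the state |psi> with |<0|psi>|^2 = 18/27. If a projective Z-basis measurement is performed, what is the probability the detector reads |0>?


|alpha|^2 = 18/27 = 0.6667
|beta|^2 = 1 - 18/27 = 9/27 = 0.3333
P(|0>) = |alpha|^2 = 0.6667

0.6667


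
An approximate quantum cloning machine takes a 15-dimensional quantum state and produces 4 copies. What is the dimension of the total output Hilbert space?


Output space = H^(tensor 4) where dim(H) = 15
dim = 15^4
= 225 (after 2 factors)
= 3375 (after 3 factors)
= 50625 (after 4 factors)
= 50625

50625


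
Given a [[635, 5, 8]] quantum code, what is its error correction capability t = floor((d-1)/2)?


Code parameters: [[635, 5, 8]], distance d = 8.
Number of correctable errors = floor((d-1)/2)
= floor((8 - 1)/2)
= floor(7/2)
= 3

3


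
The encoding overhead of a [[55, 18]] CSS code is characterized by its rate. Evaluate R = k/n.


Code rate R = k/n
= 18/55
= 0.3273

0.3273


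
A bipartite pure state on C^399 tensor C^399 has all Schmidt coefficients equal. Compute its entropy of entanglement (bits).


For a maximally entangled state in d x d:
S = log2(d) = log2(399)
= 8.6402

8.6402


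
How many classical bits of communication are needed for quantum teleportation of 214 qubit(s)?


Quantum teleportation requires 2 classical bits per qubit teleported.
214 qubit(s) -> 2 * 214 = 428 classical bits

428


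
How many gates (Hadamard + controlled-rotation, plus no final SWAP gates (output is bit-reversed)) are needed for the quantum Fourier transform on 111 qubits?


Hadamard gates: 111
Controlled rotations: n*(n-1)/2 = 111*110/2 = 6105
SWAP gates: 0 (omitted)
Total = 111 + 6105
= 6216

6216


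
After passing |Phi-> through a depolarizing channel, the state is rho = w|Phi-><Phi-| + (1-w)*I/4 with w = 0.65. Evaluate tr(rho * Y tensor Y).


|Phi-> = (|00> - |11>)/sqrt(2)
For the pure Bell state, <Y_A Y_B> = +1 (Bell-state Pauli correlator).
The maximally-mixed part I/4 has tr(I/4 * P tensor P) = 0 for any traceless Pauli P.
So <Y_A Y_B>_rho = w * (+1) + (1 - w) * 0
= 0.65 * (+1)
= 0.6500

0.6500


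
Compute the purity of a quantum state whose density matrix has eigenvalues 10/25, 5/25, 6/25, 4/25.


tr(rho^2) = sum of eigenvalues squared
= (10/25)^2 + (5/25)^2 + (6/25)^2 + (4/25)^2
= (100 + 25 + 36 + 16) / 625
= 177/625
= 0.2832

0.2832


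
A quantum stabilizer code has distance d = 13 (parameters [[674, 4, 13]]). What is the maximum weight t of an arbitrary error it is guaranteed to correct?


Code parameters: [[674, 4, 13]], distance d = 13.
Number of correctable errors = floor((d-1)/2)
= floor((13 - 1)/2)
= floor(12/2)
= 6

6


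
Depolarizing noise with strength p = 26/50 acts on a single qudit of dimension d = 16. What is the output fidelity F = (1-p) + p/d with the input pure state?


F = (1-p) + p/d
= (1 - 0.5200) + 0.5200/16
= 0.4800 + 0.0325
= 0.5125

0.5125


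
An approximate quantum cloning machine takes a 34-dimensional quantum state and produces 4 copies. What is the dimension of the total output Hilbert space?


Output space = H^(tensor 4) where dim(H) = 34
dim = 34^4
= 1156 (after 2 factors)
= 39304 (after 3 factors)
= 1336336 (after 4 factors)
= 1336336

1336336


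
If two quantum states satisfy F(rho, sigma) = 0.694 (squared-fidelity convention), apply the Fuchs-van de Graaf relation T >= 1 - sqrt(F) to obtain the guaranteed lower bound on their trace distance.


Fuchs-van de Graaf (squared-fidelity convention): 1 - sqrt(F) <= T <= sqrt(1 - F).
Lower bound: T >= 1 - sqrt(F)
sqrt(F) = sqrt(0.694) = 0.8331
T >= 1 - 0.8331
T >= 0.1669

0.1669


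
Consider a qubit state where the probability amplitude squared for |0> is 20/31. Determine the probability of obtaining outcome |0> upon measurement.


|alpha|^2 = 20/31 = 0.6452
|beta|^2 = 1 - 20/31 = 11/31 = 0.3548
P(|0>) = |alpha|^2 = 0.6452

0.6452


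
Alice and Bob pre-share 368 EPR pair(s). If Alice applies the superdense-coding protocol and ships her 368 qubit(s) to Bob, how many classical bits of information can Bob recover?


Superdense coding allows 2 classical bits per shared entangled pair.
368 pair(s) -> 2 * 368 = 736 classical bits

736


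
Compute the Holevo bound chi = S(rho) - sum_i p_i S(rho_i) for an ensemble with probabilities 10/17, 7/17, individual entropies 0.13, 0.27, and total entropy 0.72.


chi = S(rho) - sum_i p_i * S(rho_i)
Weighted entropy = 10/17 * 0.13 + 7/17 * 0.27
= 0.1876
chi = 0.72 - 0.1876
= 0.5324

0.5324


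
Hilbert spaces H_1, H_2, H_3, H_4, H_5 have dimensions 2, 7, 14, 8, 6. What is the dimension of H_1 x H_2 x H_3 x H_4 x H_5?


dim(H_1 x H_2 x H_3 x H_4 x H_5) = 2 * 7 * 14 * 8 * 6
= 14 * 14 * 8 * 6
= 196 * 8 * 6
= 1568 * 6
= 9408

9408


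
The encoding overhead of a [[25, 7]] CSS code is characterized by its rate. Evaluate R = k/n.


Code rate R = k/n
= 7/25
= 0.2800

0.2800


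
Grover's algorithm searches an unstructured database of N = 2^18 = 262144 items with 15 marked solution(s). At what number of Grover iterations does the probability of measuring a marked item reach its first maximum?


After j Grover iterations the success probability is P(j) = sin^2((2j+1)*theta), where sin(theta) = sqrt(k/N).
N = 2^18 = 262144, k = 15
sin(theta) = sqrt(k/N) = 0.007564420598
theta = arcsin(sqrt(k/N)) = 0.00756449274 rad
P(j) reaches its first maximum when (2j+1)*theta is as close as possible to pi/2, i.e. j = round(pi/(4*theta) - 1/2).
pi/(4*theta) - 1/2 = 103.3269
(For comparison, the common estimate pi/4 * sqrt(N/k) = 103.8279; the exact maximiser is used here.)
Optimal iterations = 103

103


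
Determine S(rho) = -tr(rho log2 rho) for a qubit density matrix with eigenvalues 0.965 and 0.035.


S = -p*log2(p) - (1-p)*log2(1-p)
p = 0.9650, 1-p = 0.0350
= -0.9650 * log2(0.9650) - 0.0350 * log2(0.0350)
= -(-0.0496) - (-0.1693)
= 0.2189

0.2189


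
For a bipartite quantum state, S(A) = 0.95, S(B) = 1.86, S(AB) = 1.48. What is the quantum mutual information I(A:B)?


I(A:B) = S(A) + S(B) - S(AB)
= 0.95 + 1.86 - 1.48
= 1.3300

1.3300


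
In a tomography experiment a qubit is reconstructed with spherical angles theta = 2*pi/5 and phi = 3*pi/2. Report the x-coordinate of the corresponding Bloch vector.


theta = 1.2566, phi = 4.7124
r_x = sin(theta)*cos(phi) = 0.9511 * 0.0000
r_x = 0.0000

0.0000


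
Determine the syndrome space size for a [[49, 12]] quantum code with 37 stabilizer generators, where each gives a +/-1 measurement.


Each stabilizer generator gives a binary (+1 or -1) measurement outcome.
With 37 independent generators:
Total syndromes = 2^37
= 137438953472

137438953472


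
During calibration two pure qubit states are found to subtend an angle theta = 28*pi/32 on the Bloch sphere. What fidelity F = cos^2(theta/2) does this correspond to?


For states separated by angle theta on Bloch sphere:
F = cos^2(theta/2)
theta = 28*pi/32 = 2.7489
theta/2 = 1.3744
cos(theta/2) = 0.1951
F = 0.0381

0.0381


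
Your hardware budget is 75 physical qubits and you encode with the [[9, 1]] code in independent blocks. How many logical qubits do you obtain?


Each code block uses 9 physical qubits for 1 logical qubit(s).
Number of complete blocks = floor(75 / 9) = 8
Logical qubits = 8 * 1
= 8

8


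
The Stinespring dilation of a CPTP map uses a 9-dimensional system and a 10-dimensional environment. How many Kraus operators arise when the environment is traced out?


Tracing out the environment in an orthonormal basis {|i>_E} gives Kraus operators K_i = <i|_E U |0>_E.
Number of Kraus operators = dim(H_env) = d_env
= 10

10


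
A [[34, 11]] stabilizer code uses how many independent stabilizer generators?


For an [[n,k]] stabilizer code:
Number of stabilizer generators = n - k
= 34 - 11
= 23

23


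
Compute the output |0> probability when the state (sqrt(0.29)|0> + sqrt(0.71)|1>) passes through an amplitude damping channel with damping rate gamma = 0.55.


For amplitude damping with parameter gamma on state sqrt(a)|0> + sqrt(b)|1>:
alpha^2 = 0.29, beta^2 = 0.71
P(|0>) = alpha^2 + gamma * beta^2
= 0.29 + 0.55 * 0.71
= 0.29 + 0.3905
= 0.6805

0.6805


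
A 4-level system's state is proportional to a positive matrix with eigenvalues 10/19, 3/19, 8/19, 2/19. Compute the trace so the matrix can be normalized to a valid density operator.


tr(M) = sum of eigenvalues
= 10/19 + 3/19 + 8/19 + 2/19
= 23/19
= 1.2105

1.2105


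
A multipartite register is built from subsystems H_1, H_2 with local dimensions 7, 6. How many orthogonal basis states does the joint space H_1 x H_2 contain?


dim(H_1 x H_2) = 7 * 6
= 42

42


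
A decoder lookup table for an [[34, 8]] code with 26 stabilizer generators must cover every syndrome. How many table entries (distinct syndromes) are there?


Each stabilizer generator gives a binary (+1 or -1) measurement outcome.
With 26 independent generators:
Total syndromes = 2^26
= 67108864

67108864


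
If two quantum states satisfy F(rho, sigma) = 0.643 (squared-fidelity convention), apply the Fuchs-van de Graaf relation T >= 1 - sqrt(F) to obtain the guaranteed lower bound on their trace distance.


Fuchs-van de Graaf (squared-fidelity convention): 1 - sqrt(F) <= T <= sqrt(1 - F).
Lower bound: T >= 1 - sqrt(F)
sqrt(F) = sqrt(0.643) = 0.8019
T >= 1 - 0.8019
T >= 0.1981

0.1981


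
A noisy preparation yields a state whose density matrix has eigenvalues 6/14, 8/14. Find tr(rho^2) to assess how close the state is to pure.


tr(rho^2) = sum of eigenvalues squared
= (6/14)^2 + (8/14)^2
= (36 + 64) / 196
= 100/196
= 0.5102

0.5102


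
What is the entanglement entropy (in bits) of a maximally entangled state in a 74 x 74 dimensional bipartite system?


For a maximally entangled state in d x d:
S = log2(d) = log2(74)
= 6.2095

6.2095


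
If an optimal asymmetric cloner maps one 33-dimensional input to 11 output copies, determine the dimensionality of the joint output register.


Output space = H^(tensor 11) where dim(H) = 33
dim = 33^11
= 1089 (after 2 factors)
= 35937 (after 3 factors)
= 1185921 (after 4 factors)
= 39135393 (after 5 factors)
= 1291467969 (after 6 factors)
= 42618442977 (after 7 factors)
= 1406408618241 (after 8 factors)
= 46411484401953 (after 9 factors)
= 1531578985264449 (after 10 factors)
= 50542106513726817 (after 11 factors)
= 50542106513726817

50542106513726817


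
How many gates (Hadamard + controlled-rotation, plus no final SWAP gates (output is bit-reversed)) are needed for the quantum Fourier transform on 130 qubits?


Hadamard gates: 130
Controlled rotations: n*(n-1)/2 = 130*129/2 = 8385
SWAP gates: 0 (omitted)
Total = 130 + 8385
= 8515

8515


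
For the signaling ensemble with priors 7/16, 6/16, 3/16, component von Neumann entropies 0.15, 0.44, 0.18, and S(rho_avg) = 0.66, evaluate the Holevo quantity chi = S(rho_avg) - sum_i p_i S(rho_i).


chi = S(rho) - sum_i p_i * S(rho_i)
Weighted entropy = 7/16 * 0.15 + 6/16 * 0.44 + 3/16 * 0.18
= 0.2644
chi = 0.66 - 0.2644
= 0.3956

0.3956


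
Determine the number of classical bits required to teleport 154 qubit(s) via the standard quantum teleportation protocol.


Quantum teleportation requires 2 classical bits per qubit teleported.
154 qubit(s) -> 2 * 154 = 308 classical bits

308


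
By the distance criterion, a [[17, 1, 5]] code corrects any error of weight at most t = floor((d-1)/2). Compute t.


Code parameters: [[17, 1, 5]], distance d = 5.
Number of correctable errors = floor((d-1)/2)
= floor((5 - 1)/2)
= floor(4/2)
= 2

2


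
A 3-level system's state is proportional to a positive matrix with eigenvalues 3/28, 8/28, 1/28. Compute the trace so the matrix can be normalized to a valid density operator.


tr(M) = sum of eigenvalues
= 3/28 + 8/28 + 1/28
= 12/28
= 0.4286

0.4286


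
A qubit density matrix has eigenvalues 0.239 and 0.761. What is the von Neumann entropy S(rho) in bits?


S = -p*log2(p) - (1-p)*log2(1-p)
p = 0.2390, 1-p = 0.7610
= -0.2390 * log2(0.2390) - 0.7610 * log2(0.7610)
= -(-0.4935) - (-0.2999)
= 0.7934

0.7934


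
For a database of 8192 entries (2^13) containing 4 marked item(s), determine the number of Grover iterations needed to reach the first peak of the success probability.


After j Grover iterations the success probability is P(j) = sin^2((2j+1)*theta), where sin(theta) = sqrt(k/N).
N = 2^13 = 8192, k = 4
sin(theta) = sqrt(k/N) = 0.02209708691
theta = arcsin(sqrt(k/N)) = 0.02209888557 rad
P(j) reaches its first maximum when (2j+1)*theta is as close as possible to pi/2, i.e. j = round(pi/(4*theta) - 1/2).
pi/(4*theta) - 1/2 = 35.0402
(For comparison, the common estimate pi/4 * sqrt(N/k) = 35.5431; the exact maximiser is used here.)
Optimal iterations = 35

35


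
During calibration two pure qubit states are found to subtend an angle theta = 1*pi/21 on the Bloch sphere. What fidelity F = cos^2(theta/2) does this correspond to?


For states separated by angle theta on Bloch sphere:
F = cos^2(theta/2)
theta = 1*pi/21 = 0.1496
theta/2 = 0.0748
cos(theta/2) = 0.9972
F = 0.9944

0.9944


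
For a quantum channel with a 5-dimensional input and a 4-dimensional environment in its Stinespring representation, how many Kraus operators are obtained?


Tracing out the environment in an orthonormal basis {|i>_E} gives Kraus operators K_i = <i|_E U |0>_E.
Number of Kraus operators = dim(H_env) = d_env
= 4

4


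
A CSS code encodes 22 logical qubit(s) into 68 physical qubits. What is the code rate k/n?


Code rate R = k/n
= 22/68
= 0.3235

0.3235


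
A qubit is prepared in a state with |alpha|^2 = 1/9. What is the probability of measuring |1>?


|alpha|^2 = 1/9 = 0.1111
|beta|^2 = 1 - 1/9 = 8/9 = 0.8889
P(|1>) = |beta|^2 = 0.8889

0.8889


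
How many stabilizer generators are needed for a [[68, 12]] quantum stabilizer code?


For an [[n,k]] stabilizer code:
Number of stabilizer generators = n - k
= 68 - 12
= 56

56


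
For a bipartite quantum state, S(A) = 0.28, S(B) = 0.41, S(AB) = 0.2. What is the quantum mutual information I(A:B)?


I(A:B) = S(A) + S(B) - S(AB)
= 0.28 + 0.41 - 0.2
= 0.4900

0.4900


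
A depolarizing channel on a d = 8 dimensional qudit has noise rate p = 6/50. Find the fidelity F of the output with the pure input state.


F = (1-p) + p/d
= (1 - 0.1200) + 0.1200/8
= 0.8800 + 0.0150
= 0.8950

0.8950


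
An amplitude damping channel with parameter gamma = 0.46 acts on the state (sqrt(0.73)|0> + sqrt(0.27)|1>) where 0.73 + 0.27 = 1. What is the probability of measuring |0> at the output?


For amplitude damping with parameter gamma on state sqrt(a)|0> + sqrt(b)|1>:
alpha^2 = 0.73, beta^2 = 0.27
P(|0>) = alpha^2 + gamma * beta^2
= 0.73 + 0.46 * 0.27
= 0.73 + 0.1242
= 0.8542

0.8542


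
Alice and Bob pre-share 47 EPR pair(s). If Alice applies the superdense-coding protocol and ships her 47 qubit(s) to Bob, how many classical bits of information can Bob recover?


Superdense coding allows 2 classical bits per shared entangled pair.
47 pair(s) -> 2 * 47 = 94 classical bits

94


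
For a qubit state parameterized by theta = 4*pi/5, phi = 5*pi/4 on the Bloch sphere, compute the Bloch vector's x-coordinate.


theta = 2.5133, phi = 3.9270
r_x = sin(theta)*cos(phi) = 0.5878 * -0.7071
r_x = -0.4156

-0.4156


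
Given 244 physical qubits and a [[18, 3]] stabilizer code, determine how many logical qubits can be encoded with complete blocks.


Each code block uses 18 physical qubits for 3 logical qubit(s).
Number of complete blocks = floor(244 / 18) = 13
Logical qubits = 13 * 3
= 39

39


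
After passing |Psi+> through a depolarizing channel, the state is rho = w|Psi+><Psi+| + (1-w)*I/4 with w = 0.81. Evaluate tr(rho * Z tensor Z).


|Psi+> = (|01> + |10>)/sqrt(2)
For the pure Bell state, <Z_A Z_B> = -1 (Bell-state Pauli correlator).
The maximally-mixed part I/4 has tr(I/4 * P tensor P) = 0 for any traceless Pauli P.
So <Z_A Z_B>_rho = w * (-1) + (1 - w) * 0
= 0.81 * (-1)
= -0.8100

-0.8100


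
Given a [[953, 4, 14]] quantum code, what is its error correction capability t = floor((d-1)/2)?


Code parameters: [[953, 4, 14]], distance d = 14.
Number of correctable errors = floor((d-1)/2)
= floor((14 - 1)/2)
= floor(13/2)
= 6

6


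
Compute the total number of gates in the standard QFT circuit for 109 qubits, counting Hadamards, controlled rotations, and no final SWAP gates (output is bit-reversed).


Hadamard gates: 109
Controlled rotations: n*(n-1)/2 = 109*108/2 = 5886
SWAP gates: 0 (omitted)
Total = 109 + 5886
= 5995

5995


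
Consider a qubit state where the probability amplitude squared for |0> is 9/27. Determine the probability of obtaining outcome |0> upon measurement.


|alpha|^2 = 9/27 = 0.3333
|beta|^2 = 1 - 9/27 = 18/27 = 0.6667
P(|0>) = |alpha|^2 = 0.3333

0.3333


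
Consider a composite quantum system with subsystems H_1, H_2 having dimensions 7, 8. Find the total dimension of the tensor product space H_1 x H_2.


dim(H_1 x H_2) = 7 * 8
= 56

56


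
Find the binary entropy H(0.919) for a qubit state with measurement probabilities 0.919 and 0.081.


S = -p*log2(p) - (1-p)*log2(1-p)
p = 0.9190, 1-p = 0.0810
= -0.9190 * log2(0.9190) - 0.0810 * log2(0.0810)
= -(-0.1120) - (-0.2937)
= 0.4057

0.4057


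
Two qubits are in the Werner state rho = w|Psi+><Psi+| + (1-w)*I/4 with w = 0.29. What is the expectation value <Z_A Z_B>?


|Psi+> = (|01> + |10>)/sqrt(2)
For the pure Bell state, <Z_A Z_B> = -1 (Bell-state Pauli correlator).
The maximally-mixed part I/4 has tr(I/4 * P tensor P) = 0 for any traceless Pauli P.
So <Z_A Z_B>_rho = w * (-1) + (1 - w) * 0
= 0.29 * (-1)
= -0.2900

-0.2900


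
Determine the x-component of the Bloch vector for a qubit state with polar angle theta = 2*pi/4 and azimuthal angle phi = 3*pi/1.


theta = 1.5708, phi = 9.4248
r_x = sin(theta)*cos(phi) = 1.0000 * -1.0000
r_x = -1.0000

-1.0000


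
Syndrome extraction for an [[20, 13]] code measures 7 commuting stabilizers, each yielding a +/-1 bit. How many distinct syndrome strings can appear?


Each stabilizer generator gives a binary (+1 or -1) measurement outcome.
With 7 independent generators:
Total syndromes = 2^7
= 128

128


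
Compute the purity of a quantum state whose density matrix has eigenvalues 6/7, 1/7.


tr(rho^2) = sum of eigenvalues squared
= (6/7)^2 + (1/7)^2
= (36 + 1) / 49
= 37/49
= 0.7551

0.7551


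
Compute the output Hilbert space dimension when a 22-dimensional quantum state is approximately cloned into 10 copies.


Output space = H^(tensor 10) where dim(H) = 22
dim = 22^10
= 484 (after 2 factors)
= 10648 (after 3 factors)
= 234256 (after 4 factors)
= 5153632 (after 5 factors)
= 113379904 (after 6 factors)
= 2494357888 (after 7 factors)
= 54875873536 (after 8 factors)
= 1207269217792 (after 9 factors)
= 26559922791424 (after 10 factors)
= 26559922791424

26559922791424


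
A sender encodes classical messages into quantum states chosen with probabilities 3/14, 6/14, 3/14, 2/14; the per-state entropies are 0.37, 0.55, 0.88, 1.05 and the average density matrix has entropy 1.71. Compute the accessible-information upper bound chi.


chi = S(rho) - sum_i p_i * S(rho_i)
Weighted entropy = 3/14 * 0.37 + 6/14 * 0.55 + 3/14 * 0.88 + 2/14 * 1.05
= 0.6536
chi = 1.71 - 0.6536
= 1.0564

1.0564


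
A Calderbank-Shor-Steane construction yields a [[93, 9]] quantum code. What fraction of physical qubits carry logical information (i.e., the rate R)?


Code rate R = k/n
= 9/93
= 0.0968

0.0968


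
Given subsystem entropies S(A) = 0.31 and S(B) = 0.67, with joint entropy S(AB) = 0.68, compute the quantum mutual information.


I(A:B) = S(A) + S(B) - S(AB)
= 0.31 + 0.67 - 0.68
= 0.3000

0.3000


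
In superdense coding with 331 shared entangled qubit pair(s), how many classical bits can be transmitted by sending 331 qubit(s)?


Superdense coding allows 2 classical bits per shared entangled pair.
331 pair(s) -> 2 * 331 = 662 classical bits

662


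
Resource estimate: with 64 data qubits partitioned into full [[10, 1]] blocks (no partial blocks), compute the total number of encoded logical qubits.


Each code block uses 10 physical qubits for 1 logical qubit(s).
Number of complete blocks = floor(64 / 10) = 6
Logical qubits = 6 * 1
= 6

6


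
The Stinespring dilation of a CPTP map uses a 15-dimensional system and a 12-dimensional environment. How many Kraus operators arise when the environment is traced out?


Tracing out the environment in an orthonormal basis {|i>_E} gives Kraus operators K_i = <i|_E U |0>_E.
Number of Kraus operators = dim(H_env) = d_env
= 12

12


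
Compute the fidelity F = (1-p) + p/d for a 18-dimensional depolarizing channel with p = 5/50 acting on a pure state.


F = (1-p) + p/d
= (1 - 0.1000) + 0.1000/18
= 0.9000 + 0.0056
= 0.9056

0.9056


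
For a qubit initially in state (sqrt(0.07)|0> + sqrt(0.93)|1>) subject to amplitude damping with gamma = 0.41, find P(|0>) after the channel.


For amplitude damping with parameter gamma on state sqrt(a)|0> + sqrt(b)|1>:
alpha^2 = 0.07, beta^2 = 0.93
P(|0>) = alpha^2 + gamma * beta^2
= 0.07 + 0.41 * 0.93
= 0.07 + 0.3813
= 0.4513

0.4513


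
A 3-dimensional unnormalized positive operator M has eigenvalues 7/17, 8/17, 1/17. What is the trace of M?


tr(M) = sum of eigenvalues
= 7/17 + 8/17 + 1/17
= 16/17
= 0.9412

0.9412


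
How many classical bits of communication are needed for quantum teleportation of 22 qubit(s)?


Quantum teleportation requires 2 classical bits per qubit teleported.
22 qubit(s) -> 2 * 22 = 44 classical bits

44


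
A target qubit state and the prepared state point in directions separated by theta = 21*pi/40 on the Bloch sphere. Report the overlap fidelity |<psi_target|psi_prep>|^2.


For states separated by angle theta on Bloch sphere:
F = cos^2(theta/2)
theta = 21*pi/40 = 1.6493
theta/2 = 0.8247
cos(theta/2) = 0.6788
F = 0.4608

0.4608


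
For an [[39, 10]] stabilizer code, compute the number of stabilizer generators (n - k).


For an [[n,k]] stabilizer code:
Number of stabilizer generators = n - k
= 39 - 10
= 29

29


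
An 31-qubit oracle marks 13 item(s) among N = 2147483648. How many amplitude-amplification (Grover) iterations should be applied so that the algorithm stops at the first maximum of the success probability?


After j Grover iterations the success probability is P(j) = sin^2((2j+1)*theta), where sin(theta) = sqrt(k/N).
N = 2^31 = 2147483648, k = 13
sin(theta) = sqrt(k/N) = 7.780486318e-05
theta = arcsin(sqrt(k/N)) = 7.780486326e-05 rad
P(j) reaches its first maximum when (2j+1)*theta is as close as possible to pi/2, i.e. j = round(pi/(4*theta) - 1/2).
pi/(4*theta) - 1/2 = 10093.9611
(For comparison, the common estimate pi/4 * sqrt(N/k) = 10094.4611; the exact maximiser is used here.)
Optimal iterations = 10094

10094


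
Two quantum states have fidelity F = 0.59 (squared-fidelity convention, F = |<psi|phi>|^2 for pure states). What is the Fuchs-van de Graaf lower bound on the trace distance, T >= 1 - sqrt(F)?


Fuchs-van de Graaf (squared-fidelity convention): 1 - sqrt(F) <= T <= sqrt(1 - F).
Lower bound: T >= 1 - sqrt(F)
sqrt(F) = sqrt(0.59) = 0.7681
T >= 1 - 0.7681
T >= 0.2319

0.2319


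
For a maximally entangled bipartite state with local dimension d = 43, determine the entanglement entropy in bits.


For a maximally entangled state in d x d:
S = log2(d) = log2(43)
= 5.4263

5.4263


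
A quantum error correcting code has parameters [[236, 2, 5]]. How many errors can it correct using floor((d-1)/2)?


Code parameters: [[236, 2, 5]], distance d = 5.
Number of correctable errors = floor((d-1)/2)
= floor((5 - 1)/2)
= floor(4/2)
= 2

2


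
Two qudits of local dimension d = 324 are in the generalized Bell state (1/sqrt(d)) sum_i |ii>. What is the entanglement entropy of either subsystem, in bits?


For a maximally entangled state in d x d:
S = log2(d) = log2(324)
= 8.3399

8.3399


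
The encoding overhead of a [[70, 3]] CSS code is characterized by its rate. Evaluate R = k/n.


Code rate R = k/n
= 3/70
= 0.0429

0.0429


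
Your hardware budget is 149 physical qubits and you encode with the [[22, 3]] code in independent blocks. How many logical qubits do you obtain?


Each code block uses 22 physical qubits for 3 logical qubit(s).
Number of complete blocks = floor(149 / 22) = 6
Logical qubits = 6 * 3
= 18

18


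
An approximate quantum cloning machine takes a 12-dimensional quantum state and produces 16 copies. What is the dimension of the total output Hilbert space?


Output space = H^(tensor 16) where dim(H) = 12
dim = 12^16
= 144 (after 2 factors)
= 1728 (after 3 factors)
= 20736 (after 4 factors)
= 248832 (after 5 factors)
= 2985984 (after 6 factors)
= 35831808 (after 7 factors)
= 429981696 (after 8 factors)
= 5159780352 (after 9 factors)
= 61917364224 (after 10 factors)
= 743008370688 (after 11 factors)
= 8916100448256 (after 12 factors)
= 106993205379072 (after 13 factors)
= 1283918464548864 (after 14 factors)
= 15407021574586368 (after 15 factors)
= 184884258895036416 (after 16 factors)
= 184884258895036416

184884258895036416


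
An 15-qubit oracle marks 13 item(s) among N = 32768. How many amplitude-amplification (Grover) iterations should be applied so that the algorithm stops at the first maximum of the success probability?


After j Grover iterations the success probability is P(j) = sin^2((2j+1)*theta), where sin(theta) = sqrt(k/N).
N = 2^15 = 32768, k = 13
sin(theta) = sqrt(k/N) = 0.01991804497
theta = arcsin(sqrt(k/N)) = 0.01991936222 rad
P(j) reaches its first maximum when (2j+1)*theta is as close as possible to pi/2, i.e. j = round(pi/(4*theta) - 1/2).
pi/(4*theta) - 1/2 = 38.9289
(For comparison, the common estimate pi/4 * sqrt(N/k) = 39.4315; the exact maximiser is used here.)
Optimal iterations = 39

39


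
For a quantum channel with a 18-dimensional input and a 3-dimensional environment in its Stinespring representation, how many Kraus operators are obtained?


Tracing out the environment in an orthonormal basis {|i>_E} gives Kraus operators K_i = <i|_E U |0>_E.
Number of Kraus operators = dim(H_env) = d_env
= 3

3


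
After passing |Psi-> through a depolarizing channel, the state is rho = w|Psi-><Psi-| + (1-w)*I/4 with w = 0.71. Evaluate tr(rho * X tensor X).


|Psi-> = (|01> - |10>)/sqrt(2)
For the pure Bell state, <X_A X_B> = -1 (Bell-state Pauli correlator).
The maximally-mixed part I/4 has tr(I/4 * P tensor P) = 0 for any traceless Pauli P.
So <X_A X_B>_rho = w * (-1) + (1 - w) * 0
= 0.71 * (-1)
= -0.7100

-0.7100


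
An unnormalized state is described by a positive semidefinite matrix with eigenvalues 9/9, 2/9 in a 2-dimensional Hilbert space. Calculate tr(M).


tr(M) = sum of eigenvalues
= 9/9 + 2/9
= 11/9
= 1.2222

1.2222


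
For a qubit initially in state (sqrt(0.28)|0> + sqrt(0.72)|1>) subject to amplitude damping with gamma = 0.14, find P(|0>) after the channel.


For amplitude damping with parameter gamma on state sqrt(a)|0> + sqrt(b)|1>:
alpha^2 = 0.28, beta^2 = 0.72
P(|0>) = alpha^2 + gamma * beta^2
= 0.28 + 0.14 * 0.72
= 0.28 + 0.1008
= 0.3808

0.3808


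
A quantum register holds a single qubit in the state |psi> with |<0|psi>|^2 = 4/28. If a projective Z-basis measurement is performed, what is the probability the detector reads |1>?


|alpha|^2 = 4/28 = 0.1429
|beta|^2 = 1 - 4/28 = 24/28 = 0.8571
P(|1>) = |beta|^2 = 0.8571

0.8571


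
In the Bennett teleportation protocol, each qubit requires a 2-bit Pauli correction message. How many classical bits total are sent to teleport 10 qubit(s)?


Quantum teleportation requires 2 classical bits per qubit teleported.
10 qubit(s) -> 2 * 10 = 20 classical bits

20


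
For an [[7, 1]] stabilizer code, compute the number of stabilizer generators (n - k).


For an [[n,k]] stabilizer code:
Number of stabilizer generators = n - k
= 7 - 1
= 6

6


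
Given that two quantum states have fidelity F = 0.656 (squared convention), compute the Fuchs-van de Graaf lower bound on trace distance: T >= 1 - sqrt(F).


Fuchs-van de Graaf (squared-fidelity convention): 1 - sqrt(F) <= T <= sqrt(1 - F).
Lower bound: T >= 1 - sqrt(F)
sqrt(F) = sqrt(0.656) = 0.8099
T >= 1 - 0.8099
T >= 0.1901

0.1901


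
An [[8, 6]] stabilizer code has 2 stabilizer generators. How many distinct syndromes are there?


Each stabilizer generator gives a binary (+1 or -1) measurement outcome.
With 2 independent generators:
Total syndromes = 2^2
= 4

4


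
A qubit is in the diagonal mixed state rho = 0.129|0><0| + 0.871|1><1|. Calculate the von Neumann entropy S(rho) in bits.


S = -p*log2(p) - (1-p)*log2(1-p)
p = 0.1290, 1-p = 0.8710
= -0.1290 * log2(0.1290) - 0.8710 * log2(0.8710)
= -(-0.3811) - (-0.1736)
= 0.5547

0.5547


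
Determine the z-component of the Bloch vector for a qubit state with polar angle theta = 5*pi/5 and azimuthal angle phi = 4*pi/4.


theta = 3.1416, phi = 3.1416
r_z = cos(theta) = -1.0000

-1.0000


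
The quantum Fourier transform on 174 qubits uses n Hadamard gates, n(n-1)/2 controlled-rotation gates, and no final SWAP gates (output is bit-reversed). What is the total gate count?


Hadamard gates: 174
Controlled rotations: n*(n-1)/2 = 174*173/2 = 15051
SWAP gates: 0 (omitted)
Total = 174 + 15051
= 15225

15225


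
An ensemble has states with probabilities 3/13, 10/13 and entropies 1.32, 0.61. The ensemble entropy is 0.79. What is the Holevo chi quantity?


chi = S(rho) - sum_i p_i * S(rho_i)
Weighted entropy = 3/13 * 1.32 + 10/13 * 0.61
= 0.7738
chi = 0.79 - 0.7738
= 0.0162

0.0162


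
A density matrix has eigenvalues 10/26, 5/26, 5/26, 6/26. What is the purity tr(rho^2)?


tr(rho^2) = sum of eigenvalues squared
= (10/26)^2 + (5/26)^2 + (5/26)^2 + (6/26)^2
= (100 + 25 + 25 + 36) / 676
= 186/676
= 0.2751

0.2751


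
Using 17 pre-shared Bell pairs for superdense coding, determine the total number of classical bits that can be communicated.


Superdense coding allows 2 classical bits per shared entangled pair.
17 pair(s) -> 2 * 17 = 34 classical bits

34


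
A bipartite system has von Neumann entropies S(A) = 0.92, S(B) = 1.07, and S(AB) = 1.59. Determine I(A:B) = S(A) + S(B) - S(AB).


I(A:B) = S(A) + S(B) - S(AB)
= 0.92 + 1.07 - 1.59
= 0.4000

0.4000


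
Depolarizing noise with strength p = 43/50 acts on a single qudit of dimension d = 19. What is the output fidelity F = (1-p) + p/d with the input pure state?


F = (1-p) + p/d
= (1 - 0.8600) + 0.8600/19
= 0.1400 + 0.0453
= 0.1853

0.1853


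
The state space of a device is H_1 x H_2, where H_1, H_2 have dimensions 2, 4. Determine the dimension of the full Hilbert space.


dim(H_1 x H_2) = 2 * 4
= 8

8


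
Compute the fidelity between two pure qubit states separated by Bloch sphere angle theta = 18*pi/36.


For states separated by angle theta on Bloch sphere:
F = cos^2(theta/2)
theta = 18*pi/36 = 1.5708
theta/2 = 0.7854
cos(theta/2) = 0.7071
F = 0.5000

0.5000


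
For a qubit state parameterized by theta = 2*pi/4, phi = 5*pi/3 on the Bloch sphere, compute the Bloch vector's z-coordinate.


theta = 1.5708, phi = 5.2360
r_z = cos(theta) = 0.0000

0.0000


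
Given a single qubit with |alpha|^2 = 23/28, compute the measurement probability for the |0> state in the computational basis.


|alpha|^2 = 23/28 = 0.8214
|beta|^2 = 1 - 23/28 = 5/28 = 0.1786
P(|0>) = |alpha|^2 = 0.8214

0.8214


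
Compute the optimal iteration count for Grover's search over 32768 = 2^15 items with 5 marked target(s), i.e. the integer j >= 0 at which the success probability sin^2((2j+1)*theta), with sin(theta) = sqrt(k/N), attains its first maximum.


After j Grover iterations the success probability is P(j) = sin^2((2j+1)*theta), where sin(theta) = sqrt(k/N).
N = 2^15 = 32768, k = 5
sin(theta) = sqrt(k/N) = 0.01235264711
theta = arcsin(sqrt(k/N)) = 0.01235296128 rad
P(j) reaches its first maximum when (2j+1)*theta is as close as possible to pi/2, i.e. j = round(pi/(4*theta) - 1/2).
pi/(4*theta) - 1/2 = 63.0797
(For comparison, the common estimate pi/4 * sqrt(N/k) = 63.5814; the exact maximiser is used here.)
Optimal iterations = 63

63


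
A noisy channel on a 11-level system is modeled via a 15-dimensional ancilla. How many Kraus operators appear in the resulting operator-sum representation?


Tracing out the environment in an orthonormal basis {|i>_E} gives Kraus operators K_i = <i|_E U |0>_E.
Number of Kraus operators = dim(H_env) = d_env
= 15

15


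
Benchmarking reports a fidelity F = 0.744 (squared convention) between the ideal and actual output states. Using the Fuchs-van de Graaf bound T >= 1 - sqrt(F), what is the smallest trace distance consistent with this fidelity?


Fuchs-van de Graaf (squared-fidelity convention): 1 - sqrt(F) <= T <= sqrt(1 - F).
Lower bound: T >= 1 - sqrt(F)
sqrt(F) = sqrt(0.744) = 0.8626
T >= 1 - 0.8626
T >= 0.1374

0.1374


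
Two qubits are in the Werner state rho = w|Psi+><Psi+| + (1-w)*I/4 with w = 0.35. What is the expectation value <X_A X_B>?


|Psi+> = (|01> + |10>)/sqrt(2)
For the pure Bell state, <X_A X_B> = +1 (Bell-state Pauli correlator).
The maximally-mixed part I/4 has tr(I/4 * P tensor P) = 0 for any traceless Pauli P.
So <X_A X_B>_rho = w * (+1) + (1 - w) * 0
= 0.35 * (+1)
= 0.3500

0.3500


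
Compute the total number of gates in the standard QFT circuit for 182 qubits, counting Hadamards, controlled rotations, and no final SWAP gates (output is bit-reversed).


Hadamard gates: 182
Controlled rotations: n*(n-1)/2 = 182*181/2 = 16471
SWAP gates: 0 (omitted)
Total = 182 + 16471
= 16653

16653


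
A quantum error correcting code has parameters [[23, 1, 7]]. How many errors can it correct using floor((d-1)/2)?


Code parameters: [[23, 1, 7]], distance d = 7.
Number of correctable errors = floor((d-1)/2)
= floor((7 - 1)/2)
= floor(6/2)
= 3

3


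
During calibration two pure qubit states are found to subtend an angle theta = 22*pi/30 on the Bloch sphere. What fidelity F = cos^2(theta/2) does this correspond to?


For states separated by angle theta on Bloch sphere:
F = cos^2(theta/2)
theta = 22*pi/30 = 2.3038
theta/2 = 1.1519
cos(theta/2) = 0.4067
F = 0.1654

0.1654


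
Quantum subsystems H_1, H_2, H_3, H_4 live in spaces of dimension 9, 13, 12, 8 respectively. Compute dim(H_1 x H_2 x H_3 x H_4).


dim(H_1 x H_2 x H_3 x H_4) = 9 * 13 * 12 * 8
= 117 * 12 * 8
= 1404 * 8
= 11232

11232


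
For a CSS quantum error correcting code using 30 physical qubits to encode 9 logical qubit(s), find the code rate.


Code rate R = k/n
= 9/30
= 0.3000

0.3000


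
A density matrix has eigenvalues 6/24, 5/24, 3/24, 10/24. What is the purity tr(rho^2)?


tr(rho^2) = sum of eigenvalues squared
= (6/24)^2 + (5/24)^2 + (3/24)^2 + (10/24)^2
= (36 + 25 + 9 + 100) / 576
= 170/576
= 0.2951

0.2951


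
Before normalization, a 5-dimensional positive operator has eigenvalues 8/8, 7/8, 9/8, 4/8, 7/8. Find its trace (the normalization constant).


tr(M) = sum of eigenvalues
= 8/8 + 7/8 + 9/8 + 4/8 + 7/8
= 35/8
= 4.3750

4.3750


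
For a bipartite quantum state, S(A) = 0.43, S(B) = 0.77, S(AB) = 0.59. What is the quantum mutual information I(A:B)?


I(A:B) = S(A) + S(B) - S(AB)
= 0.43 + 0.77 - 0.59
= 0.6100

0.6100


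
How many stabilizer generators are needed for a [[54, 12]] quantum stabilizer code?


For an [[n,k]] stabilizer code:
Number of stabilizer generators = n - k
= 54 - 12
= 42

42


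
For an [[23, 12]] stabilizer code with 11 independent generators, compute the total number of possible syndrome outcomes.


Each stabilizer generator gives a binary (+1 or -1) measurement outcome.
With 11 independent generators:
Total syndromes = 2^11
= 2048

2048


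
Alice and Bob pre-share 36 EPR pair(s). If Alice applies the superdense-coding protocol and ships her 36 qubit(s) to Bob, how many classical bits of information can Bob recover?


Superdense coding allows 2 classical bits per shared entangled pair.
36 pair(s) -> 2 * 36 = 72 classical bits

72


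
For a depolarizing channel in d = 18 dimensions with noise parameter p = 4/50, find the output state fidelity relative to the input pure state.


F = (1-p) + p/d
= (1 - 0.0800) + 0.0800/18
= 0.9200 + 0.0044
= 0.9244

0.9244


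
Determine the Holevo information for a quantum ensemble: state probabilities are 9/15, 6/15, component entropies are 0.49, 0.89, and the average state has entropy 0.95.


chi = S(rho) - sum_i p_i * S(rho_i)
Weighted entropy = 9/15 * 0.49 + 6/15 * 0.89
= 0.6500
chi = 0.95 - 0.6500
= 0.3000

0.3000


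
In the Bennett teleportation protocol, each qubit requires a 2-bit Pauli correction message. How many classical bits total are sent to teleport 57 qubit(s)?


Quantum teleportation requires 2 classical bits per qubit teleported.
57 qubit(s) -> 2 * 57 = 114 classical bits

114


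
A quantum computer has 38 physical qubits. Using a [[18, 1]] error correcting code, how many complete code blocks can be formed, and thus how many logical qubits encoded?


Each code block uses 18 physical qubits for 1 logical qubit(s).
Number of complete blocks = floor(38 / 18) = 2
Logical qubits = 2 * 1
= 2

2


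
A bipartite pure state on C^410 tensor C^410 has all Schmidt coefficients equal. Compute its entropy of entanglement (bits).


For a maximally entangled state in d x d:
S = log2(d) = log2(410)
= 8.6795

8.6795


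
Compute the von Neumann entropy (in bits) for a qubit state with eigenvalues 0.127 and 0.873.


S = -p*log2(p) - (1-p)*log2(1-p)
p = 0.1270, 1-p = 0.8730
= -0.1270 * log2(0.1270) - 0.8730 * log2(0.8730)
= -(-0.3781) - (-0.1711)
= 0.5492

0.5492


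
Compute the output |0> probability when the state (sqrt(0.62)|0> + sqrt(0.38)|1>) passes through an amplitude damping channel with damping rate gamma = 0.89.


For amplitude damping with parameter gamma on state sqrt(a)|0> + sqrt(b)|1>:
alpha^2 = 0.62, beta^2 = 0.38
P(|0>) = alpha^2 + gamma * beta^2
= 0.62 + 0.89 * 0.38
= 0.62 + 0.3382
= 0.9582

0.9582


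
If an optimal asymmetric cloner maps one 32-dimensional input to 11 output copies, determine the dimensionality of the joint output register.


Output space = H^(tensor 11) where dim(H) = 32
dim = 32^11
= 1024 (after 2 factors)
= 32768 (after 3 factors)
= 1048576 (after 4 factors)
= 33554432 (after 5 factors)
= 1073741824 (after 6 factors)
= 34359738368 (after 7 factors)
= 1099511627776 (after 8 factors)
= 35184372088832 (after 9 factors)
= 1125899906842624 (after 10 factors)
= 36028797018963968 (after 11 factors)
= 36028797018963968

36028797018963968
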